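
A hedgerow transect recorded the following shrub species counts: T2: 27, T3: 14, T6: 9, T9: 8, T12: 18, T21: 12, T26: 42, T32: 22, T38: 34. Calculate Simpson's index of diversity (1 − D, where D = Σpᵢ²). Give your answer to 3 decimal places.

0.857

Total N = 27+14+9+8+18+12+42+22+34 = 186, so the proportions are 0.14516, 0.07527, 0.04839, 0.04301, 0.09677, 0.06452, 0.22581, 0.11828, 0.1828 (working shown to 5 dp, full precision carried).
D = 0.14516² + 0.07527² + 0.04839² + 0.04301² + 0.09677² + 0.06452² + 0.22581² + 0.11828² + 0.1828² = 0.02107 + 0.00567 + 0.00234 + 0.00185 + 0.00937 + 0.00416 + 0.05099 + 0.01399 + 0.03341 = 0.14285.
So 1 − D = 0.85715, i.e. 0.857 to 3 decimal places.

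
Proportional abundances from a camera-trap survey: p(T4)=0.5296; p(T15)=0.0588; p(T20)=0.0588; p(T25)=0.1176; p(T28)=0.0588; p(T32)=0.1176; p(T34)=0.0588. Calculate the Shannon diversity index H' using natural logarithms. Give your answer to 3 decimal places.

1.507

Each pᵢ ln pᵢ term (working shown to 5 dp, full precision carried): 0.5296×(-0.63563)=-0.33663, 0.0588×(-2.83361)=-0.16662, 0.0588×(-2.83361)=-0.16662, 0.1176×(-2.14047)=-0.25172, 0.0588×(-2.83361)=-0.16662, 0.1176×(-2.14047)=-0.25172, 0.0588×(-2.83361)=-0.16662.
Sum = -1.50653, so H' = 1.507.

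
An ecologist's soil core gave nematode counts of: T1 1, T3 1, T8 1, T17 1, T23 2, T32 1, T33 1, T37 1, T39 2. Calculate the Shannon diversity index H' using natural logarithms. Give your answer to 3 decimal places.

Total N = 1+1+1+1+2+1+1+1+2 = 11, so the proportions are 0.09091, 0.09091, 0.09091, 0.09091, 0.18182, 0.09091, 0.09091, 0.09091, 0.18182 (working shown to 5 dp, full precision carried).
Each pᵢ ln pᵢ term: 0.09091×(-2.39790)=-0.21799, 0.09091×(-2.39790)=-0.21799, 0.09091×(-2.39790)=-0.21799, 0.09091×(-2.39790)=-0.21799, 0.18182×(-1.70475)=-0.30995, 0.09091×(-2.39790)=-0.21799, 0.09091×(-2.39790)=-0.21799, 0.09091×(-2.39790)=-0.21799, 0.18182×(-1.70475)=-0.30995.
Sum = -2.14584, so H' = 2.146.

2.146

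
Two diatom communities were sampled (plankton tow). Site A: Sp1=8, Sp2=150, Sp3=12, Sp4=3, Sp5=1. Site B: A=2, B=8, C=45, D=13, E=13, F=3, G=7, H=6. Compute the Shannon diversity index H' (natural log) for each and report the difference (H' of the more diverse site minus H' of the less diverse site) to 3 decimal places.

Site A: N=174, proportions 0.04598, 0.86207, 0.06897, 0.01724, 0.00575, giving H' = 0.55362 (working shown to 5 dp, full precision carried).
Site B: N=97, proportions 0.02062, 0.08247, 0.46392, 0.13402, 0.13402, 0.03093, 0.07216, 0.06186, giving H' = 1.65019.
Difference = |0.55362 − 1.65019| = 1.09657, i.e. 1.097 to 3 decimal places.

1.097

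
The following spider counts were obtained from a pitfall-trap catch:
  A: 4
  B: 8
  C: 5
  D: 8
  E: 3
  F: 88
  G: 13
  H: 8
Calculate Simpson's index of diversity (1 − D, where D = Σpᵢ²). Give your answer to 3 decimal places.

Total N = 4+8+5+8+3+88+13+8 = 137, so the proportions are 0.0292, 0.05839, 0.0365, 0.05839, 0.0219, 0.64234, 0.09489, 0.05839 (working shown to 5 dp, full precision carried).
D = 0.0292² + 0.05839² + 0.0365² + 0.05839² + 0.0219² + 0.64234² + 0.09489² + 0.05839² = 0.00085 + 0.00341 + 0.00133 + 0.00341 + 0.00048 + 0.41260 + 0.00900 + 0.00341 = 0.43449.
So 1 − D = 0.56551, i.e. 0.566 to 3 decimal places.

0.566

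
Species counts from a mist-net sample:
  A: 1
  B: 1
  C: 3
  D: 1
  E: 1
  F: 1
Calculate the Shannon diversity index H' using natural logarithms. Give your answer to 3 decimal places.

1.667

Total N = 1+1+3+1+1+1 = 8, so the proportions are 0.125, 0.125, 0.375, 0.125, 0.125, 0.125 (working shown to 5 dp, full precision carried).
Each pᵢ ln pᵢ term: 0.125×(-2.07944)=-0.25993, 0.125×(-2.07944)=-0.25993, 0.375×(-0.98083)=-0.36781, 0.125×(-2.07944)=-0.25993, 0.125×(-2.07944)=-0.25993, 0.125×(-2.07944)=-0.25993.
Sum = -1.66746, so H' = 1.667.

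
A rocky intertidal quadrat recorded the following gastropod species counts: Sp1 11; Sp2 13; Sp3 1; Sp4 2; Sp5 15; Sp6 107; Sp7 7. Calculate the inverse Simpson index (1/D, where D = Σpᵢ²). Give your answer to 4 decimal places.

Total N = 11+13+1+2+15+107+7 = 156, so the proportions are 0.0705128, 0.0833333, 0.0064103, 0.0128205, 0.0961538, 0.6858974, 0.0448718 (working shown to 7 dp, full precision carried).
D = 0.0705128² + 0.0833333² + 0.0064103² + 0.0128205² + 0.0961538² + 0.6858974² + 0.0448718² = 0.0049721 + 0.0069444 + 0.0000411 + 0.0001644 + 0.0092456 + 0.4704553 + 0.0020135 = 0.4938363.
So 1/D = 2.024963, i.e. 2.0250 to 4 decimal places.

2.0250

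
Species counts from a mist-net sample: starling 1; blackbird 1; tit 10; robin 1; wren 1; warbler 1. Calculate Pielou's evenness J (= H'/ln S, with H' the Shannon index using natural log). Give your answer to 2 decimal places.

0.65

Total N = 1+1+10+1+1+1 = 15, so the proportions are 0.0667, 0.0667, 0.6667, 0.0667, 0.0667, 0.0667 (working shown to 4 dp, full precision carried).
H' = −Σ pᵢ ln pᵢ = −((-0.1805) + (-0.1805) + (-0.2703) + (-0.1805) + (-0.1805) + (-0.1805)) = 1.1730.
With S = 6 species, ln S = 1.7918, so J = 1.1730/1.7918 = 0.6547, i.e. 0.65 to 2 decimal places.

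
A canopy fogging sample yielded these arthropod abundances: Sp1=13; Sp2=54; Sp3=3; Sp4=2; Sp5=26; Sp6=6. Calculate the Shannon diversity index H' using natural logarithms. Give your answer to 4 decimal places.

Total N = 13+54+3+2+26+6 = 104, so the proportions are 0.125, 0.519231, 0.028846, 0.019231, 0.25, 0.057692 (working shown to 6 dp, full precision carried).
Each pᵢ ln pᵢ term: 0.125×(-2.079442)=-0.259930, 0.519231×(-0.655407)=-0.340307, 0.028846×(-3.545779)=-0.102282, 0.019231×(-3.951244)=-0.075985, 0.25×(-1.386294)=-0.346574, 0.057692×(-2.852631)=-0.164575.
Sum = -1.289654, so H' = 1.2897.

1.2897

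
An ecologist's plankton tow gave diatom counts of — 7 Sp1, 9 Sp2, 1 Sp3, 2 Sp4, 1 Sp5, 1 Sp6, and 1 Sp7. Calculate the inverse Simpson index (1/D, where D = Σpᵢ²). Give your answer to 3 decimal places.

3.507

Total N = 7+9+1+2+1+1+1 = 22, so the proportions are 0.3181818, 0.4090909, 0.0454545, 0.0909091, 0.0454545, 0.0454545, 0.0454545 (working shown to 7 dp, full precision carried).
D = 0.3181818² + 0.4090909² + 0.0454545² + 0.0909091² + 0.0454545² + 0.0454545² + 0.0454545² = 0.1012397 + 0.1673554 + 0.0020661 + 0.0082645 + 0.0020661 + 0.0020661 + 0.0020661 = 0.2851240.
So 1/D = 3.50725, i.e. 3.507 to 3 decimal places.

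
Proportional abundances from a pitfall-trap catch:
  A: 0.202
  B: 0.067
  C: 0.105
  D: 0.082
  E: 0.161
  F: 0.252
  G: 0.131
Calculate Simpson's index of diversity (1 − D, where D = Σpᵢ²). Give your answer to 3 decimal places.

D = 0.202² + 0.067² + 0.105² + 0.082² + 0.161² + 0.252² + 0.131² = 0.04080 + 0.00449 + 0.01102 + 0.00672 + 0.02592 + 0.06350 + 0.01716 = 0.16963 (working shown to 5 dp, full precision carried).
So 1 − D = 0.83037, i.e. 0.830 to 3 decimal places.

0.830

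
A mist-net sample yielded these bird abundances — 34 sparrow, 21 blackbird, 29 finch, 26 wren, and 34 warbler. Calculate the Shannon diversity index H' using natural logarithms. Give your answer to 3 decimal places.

1.594

Total N = 34+21+29+26+34 = 144, so the proportions are 0.23611, 0.14583, 0.20139, 0.18056, 0.23611 (working shown to 5 dp, full precision carried).
Each pᵢ ln pᵢ term: 0.23611×(-1.44345)=-0.34082, 0.14583×(-1.92529)=-0.28077, 0.20139×(-1.60252)=-0.32273, 0.18056×(-1.71172)=-0.30906, 0.23611×(-1.44345)=-0.34082.
Sum = -1.59419, so H' = 1.594.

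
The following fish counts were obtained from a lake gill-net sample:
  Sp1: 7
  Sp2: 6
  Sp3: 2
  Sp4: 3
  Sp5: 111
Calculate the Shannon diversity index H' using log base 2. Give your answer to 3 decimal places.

Total N = 7+6+2+3+111 = 129, so the proportions are 0.05426, 0.04651, 0.0155, 0.02326, 0.86047 (working shown to 5 dp, full precision carried).
Each pᵢ log₂ pᵢ term: 0.05426×(-4.20387)=-0.22812, 0.04651×(-4.42626)=-0.20587, 0.0155×(-6.01123)=-0.09320, 0.02326×(-5.42626)=-0.12619, 0.86047×(-0.21681)=-0.18656.
Sum = -0.83994, so H' = 0.840.

0.840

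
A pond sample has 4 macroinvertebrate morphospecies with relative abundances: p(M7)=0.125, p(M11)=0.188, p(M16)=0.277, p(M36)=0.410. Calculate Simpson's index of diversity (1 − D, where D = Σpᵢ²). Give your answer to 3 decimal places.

0.704

D = 0.125² + 0.188² + 0.277² + 0.41² = 0.01562 + 0.03534 + 0.07673 + 0.16810 = 0.29580 (working shown to 5 dp, full precision carried).
So 1 − D = 0.70420, i.e. 0.704 to 3 decimal places.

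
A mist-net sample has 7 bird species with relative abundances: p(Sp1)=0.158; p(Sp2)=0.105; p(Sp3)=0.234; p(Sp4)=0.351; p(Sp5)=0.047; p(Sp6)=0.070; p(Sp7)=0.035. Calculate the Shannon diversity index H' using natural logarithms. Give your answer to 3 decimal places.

Each pᵢ ln pᵢ term (working shown to 5 dp, full precision carried): 0.158×(-1.84516)=-0.29154, 0.105×(-2.25379)=-0.23665, 0.234×(-1.45243)=-0.33987, 0.351×(-1.04697)=-0.36749, 0.047×(-3.05761)=-0.14371, 0.07×(-2.65926)=-0.18615, 0.035×(-3.35241)=-0.11733.
Sum = -1.68273, so H' = 1.683.

1.683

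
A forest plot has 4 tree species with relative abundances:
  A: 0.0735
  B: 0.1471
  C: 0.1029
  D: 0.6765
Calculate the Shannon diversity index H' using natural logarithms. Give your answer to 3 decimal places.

Each pᵢ ln pᵢ term (working shown to 5 dp, full precision carried): 0.0735×(-2.61047)=-0.19187, 0.1471×(-1.91664)=-0.28194, 0.1029×(-2.27400)=-0.23399, 0.6765×(-0.39082)=-0.26439.
Sum = -0.97219, so H' = 0.972.

0.972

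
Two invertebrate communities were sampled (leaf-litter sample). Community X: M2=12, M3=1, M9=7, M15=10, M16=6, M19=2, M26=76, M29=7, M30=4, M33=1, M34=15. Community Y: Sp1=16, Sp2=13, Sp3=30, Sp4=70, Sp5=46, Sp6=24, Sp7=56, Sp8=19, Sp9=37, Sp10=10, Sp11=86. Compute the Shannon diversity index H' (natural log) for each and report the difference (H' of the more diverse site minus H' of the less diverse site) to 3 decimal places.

Community X: N=141, proportions 0.08511, 0.00709, 0.04965, 0.07092, 0.04255, 0.01418, 0.53901, 0.04965, 0.02837, 0.00709, 0.10638, giving H' = 1.63297 (working shown to 5 dp, full precision carried).
Community Y: N=407, proportions 0.03931, 0.03194, 0.07371, 0.17199, 0.11302, 0.05897, 0.13759, 0.04668, 0.09091, 0.02457, 0.2113, giving H' = 2.19900.
Difference = |1.63297 − 2.19900| = 0.56603, i.e. 0.566 to 3 decimal places.

0.566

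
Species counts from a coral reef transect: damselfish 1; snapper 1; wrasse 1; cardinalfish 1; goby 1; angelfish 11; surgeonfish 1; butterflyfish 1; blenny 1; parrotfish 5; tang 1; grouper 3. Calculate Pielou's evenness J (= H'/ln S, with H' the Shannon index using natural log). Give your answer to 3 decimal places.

0.799

Total N = 1+1+1+1+1+11+1+1+1+5+1+3 = 28, so the proportions are 0.03571, 0.03571, 0.03571, 0.03571, 0.03571, 0.39286, 0.03571, 0.03571, 0.03571, 0.17857, 0.03571, 0.10714 (working shown to 5 dp, full precision carried).
H' = −Σ pᵢ ln pᵢ = −((-0.11901) + (-0.11901) + (-0.11901) + (-0.11901) + (-0.11901) + (-0.36705) + (-0.11901) + (-0.11901) + (-0.11901) + (-0.30764) + (-0.11901) + (-0.23931)) = 1.98507.
With S = 12 species, ln S = 2.48491, so J = 1.98507/2.48491 = 0.79885, i.e. 0.799 to 3 decimal places.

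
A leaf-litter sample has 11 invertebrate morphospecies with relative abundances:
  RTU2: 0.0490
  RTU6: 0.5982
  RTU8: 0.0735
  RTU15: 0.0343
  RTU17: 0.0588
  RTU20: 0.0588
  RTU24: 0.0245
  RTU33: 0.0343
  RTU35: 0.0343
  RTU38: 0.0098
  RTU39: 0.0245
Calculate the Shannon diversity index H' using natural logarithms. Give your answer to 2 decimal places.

Each pᵢ ln pᵢ term (working shown to 4 dp, full precision carried): 0.049×(-3.0159)=-0.1478, 0.5982×(-0.5138)=-0.3074, 0.0735×(-2.6105)=-0.1919, 0.0343×(-3.3726)=-0.1157, 0.0588×(-2.8336)=-0.1666, 0.0588×(-2.8336)=-0.1666, 0.0245×(-3.7091)=-0.0909, 0.0343×(-3.3726)=-0.1157, 0.0343×(-3.3726)=-0.1157, 0.0098×(-4.6254)=-0.0453, 0.0245×(-3.7091)=-0.0909.
Sum = -1.5544, so H' = 1.55.

1.55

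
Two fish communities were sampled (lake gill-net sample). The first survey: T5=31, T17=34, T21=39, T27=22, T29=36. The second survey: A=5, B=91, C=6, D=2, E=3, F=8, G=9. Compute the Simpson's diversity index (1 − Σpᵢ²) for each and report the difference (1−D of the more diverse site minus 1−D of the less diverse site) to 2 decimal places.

The first survey: N=162, proportions 0.1914, 0.2099, 0.2407, 0.1358, 0.2222, giving 1−D = 0.7936 (working shown to 4 dp, full precision carried).
The second survey: N=124, proportions 0.0403, 0.7339, 0.0484, 0.0161, 0.0242, 0.0645, 0.0726, giving 1−D = 0.4472.
Difference = |0.7936 − 0.4472| = 0.3464, i.e. 0.35 to 2 decimal places.

0.35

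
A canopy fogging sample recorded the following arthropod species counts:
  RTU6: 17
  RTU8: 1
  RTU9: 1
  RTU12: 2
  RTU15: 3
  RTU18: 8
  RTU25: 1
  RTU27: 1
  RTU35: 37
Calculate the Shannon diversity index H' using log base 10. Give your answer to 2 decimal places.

0.61

Total N = 17+1+1+2+3+8+1+1+37 = 71, so the proportions are 0.2394, 0.0141, 0.0141, 0.0282, 0.0423, 0.1127, 0.0141, 0.0141, 0.5211 (working shown to 4 dp, full precision carried).
Each pᵢ log₁₀ pᵢ term: 0.2394×(-0.6208)=-0.1486, 0.0141×(-1.8513)=-0.0261, 0.0141×(-1.8513)=-0.0261, 0.0282×(-1.5502)=-0.0437, 0.0423×(-1.3741)=-0.0581, 0.1127×(-0.9482)=-0.1068, 0.0141×(-1.8513)=-0.0261, 0.0141×(-1.8513)=-0.0261, 0.5211×(-0.2831)=-0.1475.
Sum = -0.6090, so H' = 0.61.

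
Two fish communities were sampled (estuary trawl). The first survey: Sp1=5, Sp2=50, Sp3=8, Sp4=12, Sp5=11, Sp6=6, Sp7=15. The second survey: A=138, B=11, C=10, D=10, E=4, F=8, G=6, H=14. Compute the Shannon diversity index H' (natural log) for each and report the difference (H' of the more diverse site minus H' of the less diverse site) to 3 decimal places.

The first survey: N=107, proportions 0.04673, 0.46729, 0.07477, 0.11215, 0.1028, 0.05607, 0.14019, giving H' = 1.60880 (working shown to 5 dp, full precision carried).
The second survey: N=201, proportions 0.68657, 0.05473, 0.04975, 0.04975, 0.0199, 0.0398, 0.02985, 0.06965, giving H' = 1.21242.
Difference = |1.60880 − 1.21242| = 0.39638, i.e. 0.396 to 3 decimal places.

0.396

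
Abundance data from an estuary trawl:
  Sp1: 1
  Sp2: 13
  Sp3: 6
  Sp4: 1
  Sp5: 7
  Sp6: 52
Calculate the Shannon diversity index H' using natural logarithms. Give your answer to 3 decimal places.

Total N = 1+13+6+1+7+52 = 80, so the proportions are 0.0125, 0.1625, 0.075, 0.0125, 0.0875, 0.65 (working shown to 5 dp, full precision carried).
Each pᵢ ln pᵢ term: 0.0125×(-4.38203)=-0.05478, 0.1625×(-1.81708)=-0.29528, 0.075×(-2.59027)=-0.19427, 0.0125×(-4.38203)=-0.05478, 0.0875×(-2.43612)=-0.21316, 0.65×(-0.43078)=-0.28001.
Sum = -1.09226, so H' = 1.092.

1.092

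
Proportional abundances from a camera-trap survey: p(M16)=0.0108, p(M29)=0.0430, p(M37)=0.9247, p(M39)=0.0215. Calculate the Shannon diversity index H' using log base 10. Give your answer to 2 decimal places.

Each pᵢ log₁₀ pᵢ term (working shown to 4 dp, full precision carried): 0.0108×(-1.9666)=-0.0212, 0.043×(-1.3665)=-0.0588, 0.9247×(-0.0340)=-0.0314, 0.0215×(-1.6676)=-0.0359.
Sum = -0.1473, so H' = 0.15.

0.15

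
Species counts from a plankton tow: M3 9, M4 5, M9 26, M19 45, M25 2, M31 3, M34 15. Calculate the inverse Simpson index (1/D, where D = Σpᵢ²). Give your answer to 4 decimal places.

Total N = 9+5+26+45+2+3+15 = 105, so the proportions are 0.08571429, 0.04761905, 0.24761905, 0.42857143, 0.01904762, 0.02857143, 0.14285714 (working shown to 8 dp, full precision carried).
D = 0.08571429² + 0.04761905² + 0.24761905² + 0.42857143² + 0.01904762² + 0.02857143² + 0.14285714² = 0.00734694 + 0.00226757 + 0.06131519 + 0.18367347 + 0.00036281 + 0.00081633 + 0.02040816 = 0.27619048.
So 1/D = 3.620690, i.e. 3.6207 to 4 decimal places.

3.6207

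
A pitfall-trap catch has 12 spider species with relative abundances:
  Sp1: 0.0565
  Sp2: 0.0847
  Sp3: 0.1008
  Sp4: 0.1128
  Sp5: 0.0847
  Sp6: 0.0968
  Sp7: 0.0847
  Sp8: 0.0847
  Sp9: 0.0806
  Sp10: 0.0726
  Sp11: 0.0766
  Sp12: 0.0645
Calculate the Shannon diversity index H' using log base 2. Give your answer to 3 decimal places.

Each pᵢ log₂ pᵢ term (working shown to 5 dp, full precision carried): 0.0565×(-4.14561)=-0.23423, 0.0847×(-3.56149)=-0.30166, 0.1008×(-3.31043)=-0.33369, 0.1128×(-3.14816)=-0.35511, 0.0847×(-3.56149)=-0.30166, 0.0968×(-3.36885)=-0.32610, 0.0847×(-3.56149)=-0.30166, 0.0847×(-3.56149)=-0.30166, 0.0806×(-3.63308)=-0.29283, 0.0726×(-3.78389)=-0.27471, 0.0766×(-3.70651)=-0.28392, 0.0645×(-3.95456)=-0.25507.
Sum = -3.56229, so H' = 3.562.

3.562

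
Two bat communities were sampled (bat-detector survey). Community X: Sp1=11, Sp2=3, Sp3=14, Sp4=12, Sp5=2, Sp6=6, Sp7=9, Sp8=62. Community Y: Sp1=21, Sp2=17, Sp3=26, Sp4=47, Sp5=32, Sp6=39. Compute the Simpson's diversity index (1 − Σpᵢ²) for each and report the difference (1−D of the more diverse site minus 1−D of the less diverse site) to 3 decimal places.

0.127

Community X: N=119, proportions 0.092437, 0.02521, 0.117647, 0.10084, 0.016807, 0.05042, 0.07563, 0.521008, giving 1−D = 0.686816 (working shown to 6 dp, full precision carried).
Community Y: N=182, proportions 0.115385, 0.093407, 0.142857, 0.258242, 0.175824, 0.214286, giving 1−D = 0.814032.
Difference = |0.686816 − 0.814032| = 0.127216, i.e. 0.127 to 3 decimal places.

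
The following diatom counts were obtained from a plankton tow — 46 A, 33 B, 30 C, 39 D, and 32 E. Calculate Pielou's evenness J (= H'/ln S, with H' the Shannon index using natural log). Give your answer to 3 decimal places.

0.992

Total N = 46+33+30+39+32 = 180, so the proportions are 0.25556, 0.18333, 0.16667, 0.21667, 0.17778 (working shown to 5 dp, full precision carried).
H' = −Σ pᵢ ln pᵢ = −((-0.34866) + (-0.31102) + (-0.29863) + (-0.33137) + (-0.30706)) = 1.59673.
With S = 5 species, ln S = 1.60944, so J = 1.59673/1.60944 = 0.99210, i.e. 0.992 to 3 decimal places.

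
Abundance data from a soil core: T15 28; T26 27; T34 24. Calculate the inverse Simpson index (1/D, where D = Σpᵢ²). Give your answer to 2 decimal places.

2.99

Total N = 28+27+24 = 79, so the proportions are 0.35443, 0.34177, 0.3038 (working shown to 5 dp, full precision carried).
D = 0.35443² + 0.34177² + 0.3038² = 0.12562 + 0.11681 + 0.09229 = 0.33472.
So 1/D = 2.9876, i.e. 2.99 to 2 decimal places.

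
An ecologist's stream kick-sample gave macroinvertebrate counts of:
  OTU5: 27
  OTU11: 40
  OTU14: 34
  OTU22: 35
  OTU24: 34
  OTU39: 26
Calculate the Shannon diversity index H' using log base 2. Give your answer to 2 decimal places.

Total N = 27+40+34+35+34+26 = 196, so the proportions are 0.1378, 0.2041, 0.1735, 0.1786, 0.1735, 0.1327 (working shown to 4 dp, full precision carried).
Each pᵢ log₂ pᵢ term: 0.1378×(-2.8598)=-0.3940, 0.2041×(-2.2928)=-0.4679, 0.1735×(-2.5272)=-0.4384, 0.1786×(-2.4854)=-0.4438, 0.1735×(-2.5272)=-0.4384, 0.1327×(-2.9143)=-0.3866.
Sum = -2.5691, so H' = 2.57.

2.57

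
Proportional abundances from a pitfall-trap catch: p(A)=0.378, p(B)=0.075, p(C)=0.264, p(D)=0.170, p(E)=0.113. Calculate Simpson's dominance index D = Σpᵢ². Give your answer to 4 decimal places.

0.2599

D = 0.378² + 0.075² + 0.264² + 0.17² + 0.113² = 0.142884 + 0.005625 + 0.069696 + 0.028900 + 0.012769 = 0.259874 (working shown to 6 dp, full precision carried).
To 4 decimal places, D = 0.2599.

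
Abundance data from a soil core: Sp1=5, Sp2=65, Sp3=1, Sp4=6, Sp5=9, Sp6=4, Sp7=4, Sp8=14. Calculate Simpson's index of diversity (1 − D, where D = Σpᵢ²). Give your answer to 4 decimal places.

Total N = 5+65+1+6+9+4+4+14 = 108, so the proportions are 0.046296, 0.601852, 0.009259, 0.055556, 0.083333, 0.037037, 0.037037, 0.12963 (working shown to 6 dp, full precision carried).
D = 0.046296² + 0.601852² + 0.009259² + 0.055556² + 0.083333² + 0.037037² + 0.037037² + 0.12963² = 0.002143 + 0.362226 + 0.000086 + 0.003086 + 0.006944 + 0.001372 + 0.001372 + 0.016804 = 0.394033.
So 1 − D = 0.605967, i.e. 0.6060 to 4 decimal places.

0.6060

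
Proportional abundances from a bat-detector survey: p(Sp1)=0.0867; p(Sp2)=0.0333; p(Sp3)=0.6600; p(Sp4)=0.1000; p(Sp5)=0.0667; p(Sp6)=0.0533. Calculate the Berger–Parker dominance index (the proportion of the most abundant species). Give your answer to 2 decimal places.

0.66

The largest proportion is 0.66, i.e. d = 0.66 to 2 decimal places.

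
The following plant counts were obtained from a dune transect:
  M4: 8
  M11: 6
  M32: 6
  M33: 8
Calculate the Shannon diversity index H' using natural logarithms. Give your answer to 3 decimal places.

1.376

Total N = 8+6+6+8 = 28, so the proportions are 0.28571, 0.21429, 0.21429, 0.28571 (working shown to 5 dp, full precision carried).
Each pᵢ ln pᵢ term: 0.28571×(-1.25276)=-0.35793, 0.21429×(-1.54045)=-0.33010, 0.21429×(-1.54045)=-0.33010, 0.28571×(-1.25276)=-0.35793.
Sum = -1.37606, so H' = 1.376.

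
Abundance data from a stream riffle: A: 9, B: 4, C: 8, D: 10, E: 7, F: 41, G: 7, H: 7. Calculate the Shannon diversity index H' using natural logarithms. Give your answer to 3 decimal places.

1.757

Total N = 9+4+8+10+7+41+7+7 = 93, so the proportions are 0.09677, 0.04301, 0.08602, 0.10753, 0.07527, 0.44086, 0.07527, 0.07527 (working shown to 5 dp, full precision carried).
Each pᵢ ln pᵢ term: 0.09677×(-2.33537)=-0.22600, 0.04301×(-3.14631)=-0.13532, 0.08602×(-2.45316)=-0.21102, 0.10753×(-2.23001)=-0.23979, 0.07527×(-2.58669)=-0.19470, 0.44086×(-0.81903)=-0.36108, 0.07527×(-2.58669)=-0.19470, 0.07527×(-2.58669)=-0.19470.
Sum = -1.75731, so H' = 1.757.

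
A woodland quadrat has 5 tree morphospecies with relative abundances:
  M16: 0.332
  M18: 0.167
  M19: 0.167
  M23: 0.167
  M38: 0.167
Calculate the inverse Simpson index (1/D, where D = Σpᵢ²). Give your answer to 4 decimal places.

D = 0.332² + 0.167² + 0.167² + 0.167² + 0.167² = 0.11022400 + 0.02788900 + 0.02788900 + 0.02788900 + 0.02788900 = 0.22178000 (working shown to 8 dp, full precision carried).
So 1/D = 4.508973, i.e. 4.5090 to 4 decimal places.

4.5090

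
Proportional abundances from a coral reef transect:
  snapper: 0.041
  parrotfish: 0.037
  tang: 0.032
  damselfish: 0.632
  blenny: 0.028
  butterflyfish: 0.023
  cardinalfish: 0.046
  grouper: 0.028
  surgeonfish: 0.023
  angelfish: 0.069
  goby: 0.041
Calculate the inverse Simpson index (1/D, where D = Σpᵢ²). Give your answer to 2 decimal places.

2.41

D = 0.041² + 0.037² + 0.032² + 0.632² + 0.028² + 0.023² + 0.046² + 0.028² + 0.023² + 0.069² + 0.041² = 0.00168 + 0.00137 + 0.00102 + 0.39942 + 0.00078 + 0.00053 + 0.00212 + 0.00078 + 0.00053 + 0.00476 + 0.00168 = 0.41468 (working shown to 5 dp, full precision carried).
So 1/D = 2.4115, i.e. 2.41 to 2 decimal places.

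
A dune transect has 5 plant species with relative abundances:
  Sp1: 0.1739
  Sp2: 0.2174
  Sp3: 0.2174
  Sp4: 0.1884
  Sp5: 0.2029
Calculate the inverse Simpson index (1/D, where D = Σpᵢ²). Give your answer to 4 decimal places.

D = 0.1739² + 0.2174² + 0.2174² + 0.1884² + 0.2029² = 0.03024121 + 0.04726276 + 0.04726276 + 0.03549456 + 0.04116841 = 0.20142970 (working shown to 8 dp, full precision carried).
So 1/D = 4.964511, i.e. 4.9645 to 4 decimal places.

4.9645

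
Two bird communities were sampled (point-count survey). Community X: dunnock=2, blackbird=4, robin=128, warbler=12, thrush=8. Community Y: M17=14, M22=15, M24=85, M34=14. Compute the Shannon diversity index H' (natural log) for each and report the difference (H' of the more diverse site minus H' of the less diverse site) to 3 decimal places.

Community X: N=154, proportions 0.012987, 0.025974, 0.831169, 0.077922, 0.051948, giving H' = 0.657435 (working shown to 6 dp, full precision carried).
Community Y: N=128, proportions 0.109375, 0.117188, 0.664062, 0.109375, giving H' = 1.007189.
Difference = |0.657435 − 1.007189| = 0.349754, i.e. 0.350 to 3 decimal places.

0.350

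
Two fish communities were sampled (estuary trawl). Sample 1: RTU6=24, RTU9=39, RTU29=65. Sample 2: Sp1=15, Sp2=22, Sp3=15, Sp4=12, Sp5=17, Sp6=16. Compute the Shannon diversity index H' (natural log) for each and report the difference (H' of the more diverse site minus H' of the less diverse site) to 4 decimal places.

0.7547

Sample 1: N=128, proportions 0.1875, 0.304688, 0.507812, giving H' = 1.020098 (working shown to 6 dp, full precision carried).
Sample 2: N=97, proportions 0.154639, 0.226804, 0.154639, 0.123711, 0.175258, 0.164948, giving H' = 1.774821.
Difference = |1.020098 − 1.774821| = 0.754723, i.e. 0.7547 to 4 decimal places.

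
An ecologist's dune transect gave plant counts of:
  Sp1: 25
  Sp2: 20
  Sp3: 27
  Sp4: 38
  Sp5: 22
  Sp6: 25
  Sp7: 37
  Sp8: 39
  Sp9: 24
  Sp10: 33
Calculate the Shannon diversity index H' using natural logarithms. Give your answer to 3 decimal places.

2.276

Total N = 25+20+27+38+22+25+37+39+24+33 = 290, so the proportions are 0.08621, 0.06897, 0.0931, 0.13103, 0.07586, 0.08621, 0.12759, 0.13448, 0.08276, 0.11379 (working shown to 5 dp, full precision carried).
Each pᵢ ln pᵢ term: 0.08621×(-2.45101)=-0.21129, 0.06897×(-2.67415)=-0.18442, 0.0931×(-2.37404)=-0.22103, 0.13103×(-2.03229)=-0.26630, 0.07586×(-2.57884)=-0.19564, 0.08621×(-2.45101)=-0.21129, 0.12759×(-2.05896)=-0.26270, 0.13448×(-2.00632)=-0.26982, 0.08276×(-2.49183)=-0.20622, 0.11379×(-2.17337)=-0.24731.
Sum = -2.27603, so H' = 2.276.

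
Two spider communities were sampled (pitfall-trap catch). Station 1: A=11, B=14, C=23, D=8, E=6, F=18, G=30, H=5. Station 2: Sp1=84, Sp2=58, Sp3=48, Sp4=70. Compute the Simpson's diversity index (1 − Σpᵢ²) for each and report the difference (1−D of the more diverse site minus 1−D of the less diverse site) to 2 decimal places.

0.09

Station 1: N=115, proportions 0.0957, 0.1217, 0.2, 0.0696, 0.0522, 0.1565, 0.2609, 0.0435, giving 1−D = 0.8340 (working shown to 4 dp, full precision carried).
Station 2: N=260, proportions 0.3231, 0.2231, 0.1846, 0.2692, giving 1−D = 0.7393.
Difference = |0.8340 − 0.7393| = 0.0947, i.e. 0.09 to 2 decimal places.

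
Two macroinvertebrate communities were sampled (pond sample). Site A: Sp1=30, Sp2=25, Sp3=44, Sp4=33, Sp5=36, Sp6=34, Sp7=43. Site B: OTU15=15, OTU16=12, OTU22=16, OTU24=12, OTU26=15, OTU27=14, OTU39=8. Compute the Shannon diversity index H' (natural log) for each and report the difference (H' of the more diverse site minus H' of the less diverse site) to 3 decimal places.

0.004

Site A: N=245, proportions 0.122449, 0.102041, 0.179592, 0.134694, 0.146939, 0.138776, 0.17551, giving H' = 1.929701 (working shown to 6 dp, full precision carried).
Site B: N=92, proportions 0.163043, 0.130435, 0.173913, 0.130435, 0.163043, 0.152174, 0.086957, giving H' = 1.925886.
Difference = |1.929701 − 1.925886| = 0.003815, i.e. 0.004 to 3 decimal places.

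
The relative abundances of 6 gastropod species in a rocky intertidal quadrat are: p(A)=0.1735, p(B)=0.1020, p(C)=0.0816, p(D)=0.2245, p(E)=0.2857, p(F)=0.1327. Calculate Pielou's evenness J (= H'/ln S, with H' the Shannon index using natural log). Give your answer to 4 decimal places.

H' = −Σ pᵢ ln pᵢ = −((-0.303899) + (-0.232844) + (-0.204484) + (-0.335376) + (-0.357929) + (-0.268009)) = 1.702540 (working shown to 6 dp, full precision carried).
With S = 6 species, ln S = 1.791759, so J = 1.702540/1.791759 = 0.950206, i.e. 0.9502 to 4 decimal places.

0.9502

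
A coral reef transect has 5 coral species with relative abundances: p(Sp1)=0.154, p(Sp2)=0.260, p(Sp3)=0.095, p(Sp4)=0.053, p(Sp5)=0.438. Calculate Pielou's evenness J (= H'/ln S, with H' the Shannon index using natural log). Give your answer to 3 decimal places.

H' = −Σ pᵢ ln pᵢ = −((-0.28810) + (-0.35024) + (-0.22362) + (-0.15569) + (-0.36158)) = 1.37923 (working shown to 5 dp, full precision carried).
With S = 5 species, ln S = 1.60944, so J = 1.37923/1.60944 = 0.85696, i.e. 0.857 to 3 decimal places.

0.857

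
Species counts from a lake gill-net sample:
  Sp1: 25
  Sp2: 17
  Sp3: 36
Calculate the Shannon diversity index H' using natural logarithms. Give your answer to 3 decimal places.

1.054

Total N = 25+17+36 = 78, so the proportions are 0.32051, 0.21795, 0.46154 (working shown to 5 dp, full precision carried).
Each pᵢ ln pᵢ term: 0.32051×(-1.13783)=-0.36469, 0.21795×(-1.52350)=-0.33204, 0.46154×(-0.77319)=-0.35686.
Sum = -1.05359, so H' = 1.054.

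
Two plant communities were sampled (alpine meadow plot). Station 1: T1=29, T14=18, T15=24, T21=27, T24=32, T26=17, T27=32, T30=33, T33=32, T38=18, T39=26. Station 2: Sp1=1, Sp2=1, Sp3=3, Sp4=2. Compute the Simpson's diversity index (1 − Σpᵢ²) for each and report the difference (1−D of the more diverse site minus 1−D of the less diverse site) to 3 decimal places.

Station 1: N=288, proportions 0.100694, 0.0625, 0.083333, 0.09375, 0.111111, 0.059028, 0.111111, 0.114583, 0.111111, 0.0625, 0.090278, giving 1−D = 0.904514 (working shown to 6 dp, full precision carried).
Station 2: N=7, proportions 0.142857, 0.142857, 0.428571, 0.285714, giving 1−D = 0.693878.
Difference = |0.904514 − 0.693878| = 0.210636, i.e. 0.211 to 3 decimal places.

0.211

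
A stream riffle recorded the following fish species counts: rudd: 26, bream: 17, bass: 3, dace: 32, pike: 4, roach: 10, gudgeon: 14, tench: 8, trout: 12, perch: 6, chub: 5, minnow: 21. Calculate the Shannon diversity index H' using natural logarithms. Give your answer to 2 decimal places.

2.27

Total N = 26+17+3+32+4+10+14+8+12+6+5+21 = 158, so the proportions are 0.1646, 0.1076, 0.019, 0.2025, 0.0253, 0.0633, 0.0886, 0.0506, 0.0759, 0.038, 0.0316, 0.1329 (working shown to 4 dp, full precision carried).
Each pᵢ ln pᵢ term: 0.1646×(-1.8045)=-0.2969, 0.1076×(-2.2294)=-0.2399, 0.019×(-3.9640)=-0.0753, 0.2025×(-1.5969)=-0.3234, 0.0253×(-3.6763)=-0.0931, 0.0633×(-2.7600)=-0.1747, 0.0886×(-2.4235)=-0.2147, 0.0506×(-2.9832)=-0.1510, 0.0759×(-2.5777)=-0.1958, 0.038×(-3.2708)=-0.1242, 0.0316×(-3.4532)=-0.1093, 0.1329×(-2.0181)=-0.2682.
Sum = -2.2665, so H' = 2.27.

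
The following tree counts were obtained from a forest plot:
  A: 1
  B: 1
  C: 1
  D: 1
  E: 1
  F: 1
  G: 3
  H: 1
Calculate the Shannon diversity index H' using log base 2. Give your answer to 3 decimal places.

2.846

Total N = 1+1+1+1+1+1+3+1 = 10, so the proportions are 0.1, 0.1, 0.1, 0.1, 0.1, 0.1, 0.3, 0.1 (working shown to 5 dp, full precision carried).
Each pᵢ log₂ pᵢ term: 0.1×(-3.32193)=-0.33219, 0.1×(-3.32193)=-0.33219, 0.1×(-3.32193)=-0.33219, 0.1×(-3.32193)=-0.33219, 0.1×(-3.32193)=-0.33219, 0.1×(-3.32193)=-0.33219, 0.3×(-1.73697)=-0.52109, 0.1×(-3.32193)=-0.33219.
Sum = -2.84644, so H' = 2.846.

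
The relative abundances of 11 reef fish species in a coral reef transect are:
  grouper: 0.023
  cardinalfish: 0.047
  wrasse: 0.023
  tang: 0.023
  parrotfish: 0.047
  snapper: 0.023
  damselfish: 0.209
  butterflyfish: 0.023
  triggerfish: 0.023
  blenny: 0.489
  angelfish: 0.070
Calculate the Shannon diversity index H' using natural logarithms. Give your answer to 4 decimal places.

Each pᵢ ln pᵢ term (working shown to 6 dp, full precision carried): 0.023×(-3.772261)=-0.086762, 0.047×(-3.057608)=-0.143708, 0.023×(-3.772261)=-0.086762, 0.023×(-3.772261)=-0.086762, 0.047×(-3.057608)=-0.143708, 0.023×(-3.772261)=-0.086762, 0.209×(-1.565421)=-0.327173, 0.023×(-3.772261)=-0.086762, 0.023×(-3.772261)=-0.086762, 0.489×(-0.715393)=-0.349827, 0.07×(-2.659260)=-0.186148.
Sum = -1.671135, so H' = 1.6711.

1.6711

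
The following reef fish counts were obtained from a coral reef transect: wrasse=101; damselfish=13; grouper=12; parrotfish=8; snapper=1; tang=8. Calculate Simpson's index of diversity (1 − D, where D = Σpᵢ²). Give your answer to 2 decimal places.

Total N = 101+13+12+8+1+8 = 143, so the proportions are 0.7063, 0.0909, 0.0839, 0.0559, 0.007, 0.0559 (working shown to 4 dp, full precision carried).
D = 0.7063² + 0.0909² + 0.0839² + 0.0559² + 0.007² + 0.0559² = 0.4989 + 0.0083 + 0.0070 + 0.0031 + 0.0000 + 0.0031 = 0.5205.
So 1 − D = 0.4795, i.e. 0.48 to 2 decimal places.

0.48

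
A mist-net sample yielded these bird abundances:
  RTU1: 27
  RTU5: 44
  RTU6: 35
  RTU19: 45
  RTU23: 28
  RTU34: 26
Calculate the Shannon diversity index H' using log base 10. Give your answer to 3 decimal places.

0.767

Total N = 27+44+35+45+28+26 = 205, so the proportions are 0.13171, 0.21463, 0.17073, 0.21951, 0.13659, 0.12683 (working shown to 5 dp, full precision carried).
Each pᵢ log₁₀ pᵢ term: 0.13171×(-0.88039)=-0.11595, 0.21463×(-0.66830)=-0.14344, 0.17073×(-0.76769)=-0.13107, 0.21951×(-0.65854)=-0.14456, 0.13659×(-0.86460)=-0.11809, 0.12683×(-0.89678)=-0.11374.
Sum = -0.76685, so H' = 0.767.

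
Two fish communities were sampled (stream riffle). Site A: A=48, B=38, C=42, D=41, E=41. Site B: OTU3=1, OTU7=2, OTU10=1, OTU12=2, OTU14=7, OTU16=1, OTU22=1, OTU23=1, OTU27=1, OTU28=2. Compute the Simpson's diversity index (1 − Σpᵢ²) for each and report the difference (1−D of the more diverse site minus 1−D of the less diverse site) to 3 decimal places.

0.016

Site A: N=210, proportions 0.2285714, 0.1809524, 0.2, 0.1952381, 0.1952381, giving 1−D = 0.7987755 (working shown to 7 dp, full precision carried).
Site B: N=19, proportions 0.0526316, 0.1052632, 0.0526316, 0.1052632, 0.3684211, 0.0526316, 0.0526316, 0.0526316, 0.0526316, 0.1052632, giving 1−D = 0.8144044.
Difference = |0.7987755 − 0.8144044| = 0.0156289, i.e. 0.016 to 3 decimal places.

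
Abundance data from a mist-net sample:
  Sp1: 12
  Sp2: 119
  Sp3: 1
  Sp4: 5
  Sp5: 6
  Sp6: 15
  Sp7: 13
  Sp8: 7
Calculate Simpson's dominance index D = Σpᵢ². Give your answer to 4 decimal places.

0.4674

Total N = 12+119+1+5+6+15+13+7 = 178, so the proportions are 0.067416, 0.668539, 0.005618, 0.02809, 0.033708, 0.08427, 0.073034, 0.039326 (working shown to 6 dp, full precision carried).
D = 0.067416² + 0.668539² + 0.005618² + 0.02809² + 0.033708² + 0.08427² + 0.073034² + 0.039326² = 0.004545 + 0.446945 + 0.000032 + 0.000789 + 0.001136 + 0.007101 + 0.005334 + 0.001547 = 0.467428.
To 4 decimal places, D = 0.4674.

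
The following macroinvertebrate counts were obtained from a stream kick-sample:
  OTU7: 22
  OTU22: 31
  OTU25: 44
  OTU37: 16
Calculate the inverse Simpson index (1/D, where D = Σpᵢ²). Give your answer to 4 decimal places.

Total N = 22+31+44+16 = 113, so the proportions are 0.19469027, 0.27433628, 0.38938053, 0.14159292 (working shown to 8 dp, full precision carried).
D = 0.19469027² + 0.27433628² + 0.38938053² + 0.14159292² = 0.03790430 + 0.07526040 + 0.15161720 + 0.02004856 = 0.28483045.
So 1/D = 3.510861, i.e. 3.5109 to 4 decimal places.

3.5109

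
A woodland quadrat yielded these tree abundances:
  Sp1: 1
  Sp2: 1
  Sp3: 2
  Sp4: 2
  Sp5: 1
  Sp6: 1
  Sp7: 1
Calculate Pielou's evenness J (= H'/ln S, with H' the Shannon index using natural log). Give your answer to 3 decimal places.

0.971

Total N = 1+1+2+2+1+1+1 = 9, so the proportions are 0.11111, 0.11111, 0.22222, 0.22222, 0.11111, 0.11111, 0.11111 (working shown to 5 dp, full precision carried).
H' = −Σ pᵢ ln pᵢ = −((-0.24414) + (-0.24414) + (-0.33424) + (-0.33424) + (-0.24414) + (-0.24414) + (-0.24414)) = 1.88916.
With S = 7 species, ln S = 1.94591, so J = 1.88916/1.94591 = 0.97084, i.e. 0.971 to 3 decimal places.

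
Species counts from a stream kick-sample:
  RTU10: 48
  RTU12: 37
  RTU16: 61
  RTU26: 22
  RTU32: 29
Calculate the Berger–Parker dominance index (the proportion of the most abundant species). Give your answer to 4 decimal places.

Total N = 48+37+61+22+29 = 197, so the proportions are 0.243655, 0.187817, 0.309645, 0.111675, 0.147208 (working shown to 6 dp, full precision carried).
The largest proportion is 0.309645, i.e. d = 0.3096 to 4 decimal places.

0.3096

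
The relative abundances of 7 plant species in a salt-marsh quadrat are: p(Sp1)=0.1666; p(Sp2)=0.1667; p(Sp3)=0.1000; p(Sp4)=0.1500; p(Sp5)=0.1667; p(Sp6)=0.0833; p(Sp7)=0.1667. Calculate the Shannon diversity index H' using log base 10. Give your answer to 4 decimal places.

Each pᵢ log₁₀ pᵢ term (working shown to 6 dp, full precision carried): 0.1666×(-0.778325)=-0.129669, 0.1667×(-0.778064)=-0.129703, 0.1×(-1.000000)=-0.100000, 0.15×(-0.823909)=-0.123586, 0.1667×(-0.778064)=-0.129703, 0.0833×(-1.079355)=-0.089910, 0.1667×(-0.778064)=-0.129703.
Sum = -0.832276, so H' = 0.8323.

0.8323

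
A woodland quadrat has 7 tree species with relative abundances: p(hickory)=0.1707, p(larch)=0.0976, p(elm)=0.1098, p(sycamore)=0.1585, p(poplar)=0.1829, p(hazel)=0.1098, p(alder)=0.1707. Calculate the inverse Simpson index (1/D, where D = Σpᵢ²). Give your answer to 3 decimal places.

D = 0.1707² + 0.0976² + 0.1098² + 0.1585² + 0.1829² + 0.1098² + 0.1707² = 0.0291385 + 0.0095258 + 0.0120560 + 0.0251223 + 0.0334524 + 0.0120560 + 0.0291385 = 0.1504895 (working shown to 7 dp, full precision carried).
So 1/D = 6.64498, i.e. 6.645 to 3 decimal places.

6.645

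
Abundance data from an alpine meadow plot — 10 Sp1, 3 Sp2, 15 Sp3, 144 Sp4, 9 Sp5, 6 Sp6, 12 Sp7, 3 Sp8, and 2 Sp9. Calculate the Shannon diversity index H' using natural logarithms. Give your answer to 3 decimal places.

1.163

Total N = 10+3+15+144+9+6+12+3+2 = 204, so the proportions are 0.04902, 0.01471, 0.07353, 0.70588, 0.04412, 0.02941, 0.05882, 0.01471, 0.0098 (working shown to 5 dp, full precision carried).
Each pᵢ ln pᵢ term: 0.04902×(-3.01553)=-0.14782, 0.01471×(-4.21951)=-0.06205, 0.07353×(-2.61007)=-0.19192, 0.70588×(-0.34831)=-0.24586, 0.04412×(-3.12090)=-0.13769, 0.02941×(-3.52636)=-0.10372, 0.05882×(-2.83321)=-0.16666, 0.01471×(-4.21951)=-0.06205, 0.0098×(-4.62497)=-0.04534.
Sum = -1.16311, so H' = 1.163.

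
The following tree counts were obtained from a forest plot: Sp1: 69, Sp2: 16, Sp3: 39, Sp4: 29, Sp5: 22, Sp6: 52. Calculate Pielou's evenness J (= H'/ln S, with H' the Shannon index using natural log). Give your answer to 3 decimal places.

0.937

Total N = 69+16+39+29+22+52 = 227, so the proportions are 0.30396, 0.07048, 0.17181, 0.12775, 0.09692, 0.22907 (working shown to 5 dp, full precision carried).
H' = −Σ pᵢ ln pᵢ = −((-0.36197) + (-0.18695) + (-0.30262) + (-0.26287) + (-0.22619) + (-0.33759)) = 1.67820.
With S = 6 species, ln S = 1.79176, so J = 1.67820/1.79176 = 0.93662, i.e. 0.937 to 3 decimal places.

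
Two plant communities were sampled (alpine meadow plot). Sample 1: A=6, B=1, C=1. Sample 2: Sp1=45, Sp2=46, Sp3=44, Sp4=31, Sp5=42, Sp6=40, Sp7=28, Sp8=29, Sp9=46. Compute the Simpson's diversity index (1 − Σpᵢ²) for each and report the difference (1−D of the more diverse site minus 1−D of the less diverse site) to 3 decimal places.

Sample 1: N=8, proportions 0.75, 0.125, 0.125, giving 1−D = 0.40625 (working shown to 5 dp, full precision carried).
Sample 2: N=351, proportions 0.12821, 0.13105, 0.12536, 0.08832, 0.11966, 0.11396, 0.07977, 0.08262, 0.13105, giving 1−D = 0.88520.
Difference = |0.40625 − 0.88520| = 0.47895, i.e. 0.479 to 3 decimal places.

0.479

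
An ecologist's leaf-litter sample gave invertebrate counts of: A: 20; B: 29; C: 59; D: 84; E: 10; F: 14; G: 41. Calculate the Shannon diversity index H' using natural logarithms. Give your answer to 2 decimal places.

Total N = 20+29+59+84+10+14+41 = 257, so the proportions are 0.0778, 0.1128, 0.2296, 0.3268, 0.0389, 0.0545, 0.1595 (working shown to 4 dp, full precision carried).
Each pᵢ ln pᵢ term: 0.0778×(-2.5533)=-0.1987, 0.1128×(-2.1818)=-0.2462, 0.2296×(-1.4715)=-0.3378, 0.3268×(-1.1183)=-0.3655, 0.0389×(-3.2465)=-0.1263, 0.0545×(-2.9100)=-0.1585, 0.1595×(-1.8355)=-0.2928.
Sum = -1.7259, so H' = 1.73.

1.73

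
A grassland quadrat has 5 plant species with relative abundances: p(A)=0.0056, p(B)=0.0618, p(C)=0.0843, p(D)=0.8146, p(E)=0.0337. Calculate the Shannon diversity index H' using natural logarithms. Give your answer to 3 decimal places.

0.691

Each pᵢ ln pᵢ term (working shown to 5 dp, full precision carried): 0.0056×(-5.18499)=-0.02904, 0.0618×(-2.78385)=-0.17204, 0.0843×(-2.47337)=-0.20851, 0.8146×(-0.20506)=-0.16704, 0.0337×(-3.39026)=-0.11425.
Sum = -0.69088, so H' = 0.691.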